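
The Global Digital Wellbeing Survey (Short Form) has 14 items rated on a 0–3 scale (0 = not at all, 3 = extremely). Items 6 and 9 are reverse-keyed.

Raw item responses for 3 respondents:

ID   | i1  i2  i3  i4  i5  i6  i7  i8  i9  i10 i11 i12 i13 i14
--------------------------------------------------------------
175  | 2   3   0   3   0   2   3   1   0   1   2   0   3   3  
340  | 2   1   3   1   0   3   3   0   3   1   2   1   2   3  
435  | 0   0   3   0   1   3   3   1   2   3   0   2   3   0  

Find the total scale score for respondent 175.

Respondent 175 raw: 2, 3, 0, 3, 0, 2, 3, 1, 0, 1, 2, 0, 3, 3.
Reverse-coded (reversed = (0+3) − raw = 3 − raw):
  item 1: 2
  item 2: 3
  item 3: 0
  item 4: 3
  item 5: 0
  item 6: 3 − 2 = 1
  item 7: 3
  item 8: 1
  item 9: 3 − 0 = 3
  item 10: 1
  item 11: 2
  item 12: 0
  item 13: 3
  item 14: 3
Sum = 2 + 3 + 0 + 3 + 0 + 1 + 3 + 1 + 3 + 1 + 2 + 0 + 3 + 3 = 25

25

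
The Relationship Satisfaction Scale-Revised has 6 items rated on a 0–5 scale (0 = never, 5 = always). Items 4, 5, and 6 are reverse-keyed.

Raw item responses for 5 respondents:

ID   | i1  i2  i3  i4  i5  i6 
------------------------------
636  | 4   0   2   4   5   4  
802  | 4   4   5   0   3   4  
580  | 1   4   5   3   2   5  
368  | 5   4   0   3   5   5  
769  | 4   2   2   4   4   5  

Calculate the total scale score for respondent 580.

15

Respondent 580 raw: 1, 4, 5, 3, 2, 5.
Reverse-coded (reversed = (0+5) − raw = 5 − raw):
  item 1: 1
  item 2: 4
  item 3: 5
  item 4: 5 − 3 = 2
  item 5: 5 − 2 = 3
  item 6: 5 − 5 = 0
Sum = 1 + 4 + 5 + 2 + 3 + 0 = 15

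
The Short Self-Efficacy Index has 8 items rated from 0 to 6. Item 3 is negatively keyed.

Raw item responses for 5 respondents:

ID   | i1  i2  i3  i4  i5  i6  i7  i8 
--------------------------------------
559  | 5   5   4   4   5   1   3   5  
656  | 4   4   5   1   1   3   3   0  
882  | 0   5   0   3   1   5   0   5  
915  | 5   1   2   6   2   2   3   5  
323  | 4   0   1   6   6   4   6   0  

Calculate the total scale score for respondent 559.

Respondent 559 raw: 5, 5, 4, 4, 5, 1, 3, 5.
Reverse-coded (reversed = (0+6) − raw = 6 − raw):
  item 1: 5
  item 2: 5
  item 3: 6 − 4 = 2
  item 4: 4
  item 5: 5
  item 6: 1
  item 7: 3
  item 8: 5
Sum = 5 + 5 + 2 + 4 + 5 + 1 + 3 + 5 = 30

30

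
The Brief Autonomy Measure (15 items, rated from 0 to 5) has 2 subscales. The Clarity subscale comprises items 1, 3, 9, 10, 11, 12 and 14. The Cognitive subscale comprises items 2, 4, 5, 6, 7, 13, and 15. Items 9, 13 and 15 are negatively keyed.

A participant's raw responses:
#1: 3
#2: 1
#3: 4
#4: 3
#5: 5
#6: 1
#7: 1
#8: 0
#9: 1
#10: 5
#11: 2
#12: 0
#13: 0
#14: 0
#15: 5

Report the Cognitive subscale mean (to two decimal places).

2.29

Cognitive items: 2, 4, 5, 6, 7, 13, 15.
Of these, items 13 and 15 are negatively keyed; reverse-coded value = 5 − response.
  item 2: 1
  item 4: 3
  item 5: 5
  item 6: 1
  item 7: 1
  item 13: 5 − 0 = 5
  item 15: 5 − 5 = 0
Sum = 1 + 3 + 5 + 1 + 1 + 5 + 0 = 16
Mean = 16 / 7 = 2.29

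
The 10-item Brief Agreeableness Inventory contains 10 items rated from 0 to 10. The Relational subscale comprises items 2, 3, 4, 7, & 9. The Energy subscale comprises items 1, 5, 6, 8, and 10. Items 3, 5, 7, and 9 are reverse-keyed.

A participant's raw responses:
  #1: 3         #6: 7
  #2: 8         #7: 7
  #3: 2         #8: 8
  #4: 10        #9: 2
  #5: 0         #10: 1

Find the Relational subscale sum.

Relational items: 2, 3, 4, 7, 9.
Of these, items 3, 7, & 9 are reverse-keyed; on a 0–10 scale, reversed = 10 − raw.
  item 2: 8
  item 3: 10 − 2 = 8
  item 4: 10
  item 7: 10 − 7 = 3
  item 9: 10 − 2 = 8
Sum = 8 + 8 + 10 + 3 + 8 = 37

37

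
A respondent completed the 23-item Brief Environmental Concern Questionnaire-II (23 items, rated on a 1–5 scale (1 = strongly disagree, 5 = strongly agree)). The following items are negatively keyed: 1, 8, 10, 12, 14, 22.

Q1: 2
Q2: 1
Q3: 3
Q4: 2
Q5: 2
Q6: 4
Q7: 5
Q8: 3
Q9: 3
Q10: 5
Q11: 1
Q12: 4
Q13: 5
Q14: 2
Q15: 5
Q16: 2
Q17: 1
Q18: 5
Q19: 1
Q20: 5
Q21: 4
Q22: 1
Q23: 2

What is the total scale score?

Reverse-coded items (reversed = (1+5) − raw = 6 − raw):
  item 1: 6 − 2 = 4
  item 8: 6 − 3 = 3
  item 10: 6 − 5 = 1
  item 12: 6 − 4 = 2
  item 14: 6 − 2 = 4
  item 22: 6 − 1 = 5
After reverse-coding: 4, 1, 3, 2, 2, 4, 5, 3, 3, 1, 1, 2, 5, 4, 5, 2, 1, 5, 1, 5, 4, 5, 2
Total = 4 + 1 + 3 + 2 + 2 + 4 + 5 + 3 + 3 + 1 + 1 + 2 + 5 + 4 + 5 + 2 + 1 + 5 + 1 + 5 + 4 + 5 + 2 = 70

70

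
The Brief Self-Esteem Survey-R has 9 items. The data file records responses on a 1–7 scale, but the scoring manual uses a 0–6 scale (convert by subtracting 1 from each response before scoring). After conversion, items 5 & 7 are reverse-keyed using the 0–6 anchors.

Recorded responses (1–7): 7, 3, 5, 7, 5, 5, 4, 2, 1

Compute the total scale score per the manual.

28

Convert to 0–6: 6, 2, 4, 6, 4, 4, 3, 1, 0
Reverse-coded (reversed = (0+6) − raw = 6 − raw):
  item 5: 6 − 4 = 2
  item 7: 6 − 3 = 3
Scored: 6, 2, 4, 6, 2, 4, 3, 1, 0
Total = 28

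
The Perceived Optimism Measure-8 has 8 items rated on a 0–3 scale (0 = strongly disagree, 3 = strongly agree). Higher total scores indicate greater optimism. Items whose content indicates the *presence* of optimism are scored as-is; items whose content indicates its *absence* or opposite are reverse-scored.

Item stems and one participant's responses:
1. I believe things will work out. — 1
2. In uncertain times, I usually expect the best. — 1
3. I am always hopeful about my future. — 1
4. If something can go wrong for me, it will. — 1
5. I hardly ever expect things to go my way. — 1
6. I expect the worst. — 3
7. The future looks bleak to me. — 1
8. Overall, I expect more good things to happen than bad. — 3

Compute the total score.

Items 4, 5, 6, 7 describe the absence/opposite of optimism → reverse-score.
reversed = (0+3) − raw = 3 − raw.
  item 1: 1
  item 2: 1
  item 3: 1
  item 4: 3 − 1 = 2
  item 5: 3 − 1 = 2
  item 6: 3 − 3 = 0
  item 7: 3 − 1 = 2
  item 8: 3
Total = 1 + 1 + 1 + 2 + 2 + 0 + 2 + 3 = 12

12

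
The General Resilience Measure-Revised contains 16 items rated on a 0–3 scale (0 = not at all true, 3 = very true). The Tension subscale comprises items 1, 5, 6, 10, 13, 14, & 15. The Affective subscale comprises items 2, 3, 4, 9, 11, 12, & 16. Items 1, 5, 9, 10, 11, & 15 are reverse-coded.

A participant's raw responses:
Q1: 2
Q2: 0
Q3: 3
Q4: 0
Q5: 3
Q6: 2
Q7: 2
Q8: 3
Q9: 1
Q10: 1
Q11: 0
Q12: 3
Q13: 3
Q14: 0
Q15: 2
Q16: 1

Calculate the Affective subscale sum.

12

Affective items: 2, 3, 4, 9, 11, 12, 16.
Of these, items 9 & 11 are reverse-coded; reversed = (0+3) − raw = 3 − raw.
  item 2: 0
  item 3: 3
  item 4: 0
  item 9: 3 − 1 = 2
  item 11: 3 − 0 = 3
  item 12: 3
  item 16: 1
Sum = 0 + 3 + 0 + 2 + 3 + 3 + 1 = 12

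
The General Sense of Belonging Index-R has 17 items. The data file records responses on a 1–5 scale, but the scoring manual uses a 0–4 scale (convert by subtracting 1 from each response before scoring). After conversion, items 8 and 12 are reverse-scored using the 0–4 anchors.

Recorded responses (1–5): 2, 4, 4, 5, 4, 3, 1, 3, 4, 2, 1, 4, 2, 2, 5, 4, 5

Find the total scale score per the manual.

36

Convert to 0–4: 1, 3, 3, 4, 3, 2, 0, 2, 3, 1, 0, 3, 1, 1, 4, 3, 4
Reverse-coded (reverse-coded value = 4 − response):
  item 8: 4 − 2 = 2
  item 12: 4 − 3 = 1
Scored: 1, 3, 3, 4, 3, 2, 0, 2, 3, 1, 0, 1, 1, 1, 4, 3, 4
Total = 36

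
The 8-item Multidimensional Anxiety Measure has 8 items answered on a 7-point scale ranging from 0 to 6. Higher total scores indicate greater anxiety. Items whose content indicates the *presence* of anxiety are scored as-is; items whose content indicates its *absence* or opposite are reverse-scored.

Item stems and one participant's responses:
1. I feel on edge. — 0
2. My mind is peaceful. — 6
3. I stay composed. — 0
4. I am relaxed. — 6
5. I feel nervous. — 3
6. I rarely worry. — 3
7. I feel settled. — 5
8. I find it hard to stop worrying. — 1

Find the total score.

Items 2, 3, 4, 6, 7 describe the absence/opposite of anxiety → reverse-score.
reversed = (0+6) − raw = 6 − raw.
  item 1: 0
  item 2: 6 − 6 = 0
  item 3: 6 − 0 = 6
  item 4: 6 − 6 = 0
  item 5: 3
  item 6: 6 − 3 = 3
  item 7: 6 − 5 = 1
  item 8: 1
Total = 0 + 0 + 6 + 0 + 3 + 3 + 1 + 1 = 14

14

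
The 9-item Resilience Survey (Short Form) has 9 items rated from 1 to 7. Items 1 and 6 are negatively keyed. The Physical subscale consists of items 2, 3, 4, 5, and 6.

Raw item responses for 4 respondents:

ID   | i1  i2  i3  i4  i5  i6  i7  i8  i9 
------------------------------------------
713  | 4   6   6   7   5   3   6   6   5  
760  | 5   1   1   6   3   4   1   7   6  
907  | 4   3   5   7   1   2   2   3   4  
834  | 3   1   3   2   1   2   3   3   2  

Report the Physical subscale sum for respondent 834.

13

Respondent 834 raw: 3, 1, 3, 2, 1, 2, 3, 3, 2.
Physical items: 2, 3, 4, 5, 6.
Reverse-coded (reverse-coded value = 8 − response):
  item 2: 1
  item 3: 3
  item 4: 2
  item 5: 1
  item 6: 8 − 2 = 6
Sum = 1 + 3 + 2 + 1 + 6 = 13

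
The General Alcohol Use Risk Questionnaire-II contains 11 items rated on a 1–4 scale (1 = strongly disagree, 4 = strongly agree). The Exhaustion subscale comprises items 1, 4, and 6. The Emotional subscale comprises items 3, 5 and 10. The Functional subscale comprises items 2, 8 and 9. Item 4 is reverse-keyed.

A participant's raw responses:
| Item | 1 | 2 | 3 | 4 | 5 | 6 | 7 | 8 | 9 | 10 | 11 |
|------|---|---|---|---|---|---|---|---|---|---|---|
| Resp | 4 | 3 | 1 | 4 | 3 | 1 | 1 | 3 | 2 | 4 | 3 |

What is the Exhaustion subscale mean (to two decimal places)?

Exhaustion items: 1, 4, 6.
Of these, item 4 is reverse-keyed; reversed = (1+4) − raw = 5 − raw.
  item 1: 4
  item 4: 5 − 4 = 1
  item 6: 1
Sum = 4 + 1 + 1 = 6
Mean = 6 / 3 = 2.00

2.00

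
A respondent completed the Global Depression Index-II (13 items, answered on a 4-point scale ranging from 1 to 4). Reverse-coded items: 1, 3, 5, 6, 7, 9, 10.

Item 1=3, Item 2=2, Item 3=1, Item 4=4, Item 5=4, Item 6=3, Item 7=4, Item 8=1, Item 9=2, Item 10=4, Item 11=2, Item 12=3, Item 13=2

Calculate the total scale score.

Reverse-coded items (reverse-coded value = 5 − response):
  item 1: 5 − 3 = 2
  item 3: 5 − 1 = 4
  item 5: 5 − 4 = 1
  item 6: 5 − 3 = 2
  item 7: 5 − 4 = 1
  item 9: 5 − 2 = 3
  item 10: 5 − 4 = 1
After reverse-coding: 2, 2, 4, 4, 1, 2, 1, 1, 3, 1, 2, 3, 2
Total = 2 + 2 + 4 + 4 + 1 + 2 + 1 + 1 + 3 + 1 + 2 + 3 + 2 = 28

28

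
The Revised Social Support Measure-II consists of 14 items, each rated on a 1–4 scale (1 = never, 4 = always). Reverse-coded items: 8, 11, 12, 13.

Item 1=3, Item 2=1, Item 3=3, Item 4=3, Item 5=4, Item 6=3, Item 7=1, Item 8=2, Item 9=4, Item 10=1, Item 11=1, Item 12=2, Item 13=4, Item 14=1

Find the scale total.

35

Reverse-coded items (on a 1–4 scale, reversed = 5 − raw):
  item 8: 5 − 2 = 3
  item 11: 5 − 1 = 4
  item 12: 5 − 2 = 3
  item 13: 5 − 4 = 1
Scored responses: 3, 1, 3, 3, 4, 3, 1, 3, 4, 1, 4, 3, 1, 1
Total = 3 + 1 + 3 + 3 + 4 + 3 + 1 + 3 + 4 + 1 + 4 + 3 + 1 + 1 = 35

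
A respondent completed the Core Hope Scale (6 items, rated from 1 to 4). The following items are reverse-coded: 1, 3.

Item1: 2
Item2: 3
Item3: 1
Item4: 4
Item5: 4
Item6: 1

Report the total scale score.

Raw sum = 15. Reverse-coded items: 1, 3; their raw sum = 3.
Each reversal replaces raw with 5 − raw, changing the total by 5 − 2·raw per item.
Total = 15 + 2·5 − 2·3 = 15 + 10 − 6 = 19

19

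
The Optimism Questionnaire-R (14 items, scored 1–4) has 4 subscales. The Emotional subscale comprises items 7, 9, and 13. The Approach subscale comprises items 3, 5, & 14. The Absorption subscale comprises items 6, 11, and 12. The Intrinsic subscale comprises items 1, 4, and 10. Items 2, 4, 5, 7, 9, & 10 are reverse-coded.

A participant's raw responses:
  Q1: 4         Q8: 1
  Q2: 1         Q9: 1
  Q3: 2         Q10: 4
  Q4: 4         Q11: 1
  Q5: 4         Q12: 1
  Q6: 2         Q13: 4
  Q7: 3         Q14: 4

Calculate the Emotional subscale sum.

Emotional items: 7, 9, 13.
Of these, items 7 & 9 are reverse-coded; on a 1–4 scale, reversed = 5 − raw.
  item 7: 5 − 3 = 2
  item 9: 5 − 1 = 4
  item 13: 4
Sum = 2 + 4 + 4 = 10

10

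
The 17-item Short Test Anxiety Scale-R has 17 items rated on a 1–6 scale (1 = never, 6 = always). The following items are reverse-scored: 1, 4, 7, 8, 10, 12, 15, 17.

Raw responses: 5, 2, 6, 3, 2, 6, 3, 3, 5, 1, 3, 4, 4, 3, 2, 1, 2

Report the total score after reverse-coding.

Raw sum = 55. Reverse-scored items: 1, 4, 7, 8, 10, 12, 15, 17; their raw sum = 23.
Each reversal replaces raw with 7 − raw, changing the total by 7 − 2·raw per item.
Total = 55 + 8·7 − 2·23 = 55 + 56 − 46 = 65

65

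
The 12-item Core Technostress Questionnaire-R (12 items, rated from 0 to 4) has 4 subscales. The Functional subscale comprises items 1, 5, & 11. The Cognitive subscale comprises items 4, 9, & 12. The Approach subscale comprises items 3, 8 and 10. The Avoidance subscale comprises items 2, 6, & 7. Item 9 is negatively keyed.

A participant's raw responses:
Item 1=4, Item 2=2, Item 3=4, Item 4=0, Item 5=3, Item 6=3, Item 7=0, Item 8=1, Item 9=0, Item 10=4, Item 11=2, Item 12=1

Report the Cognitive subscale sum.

Cognitive items: 4, 9, 12.
Of these, item 9 is negatively keyed; reverse-coded value = 4 − response.
  item 4: 0
  item 9: 4 − 0 = 4
  item 12: 1
Sum = 0 + 4 + 1 = 5

5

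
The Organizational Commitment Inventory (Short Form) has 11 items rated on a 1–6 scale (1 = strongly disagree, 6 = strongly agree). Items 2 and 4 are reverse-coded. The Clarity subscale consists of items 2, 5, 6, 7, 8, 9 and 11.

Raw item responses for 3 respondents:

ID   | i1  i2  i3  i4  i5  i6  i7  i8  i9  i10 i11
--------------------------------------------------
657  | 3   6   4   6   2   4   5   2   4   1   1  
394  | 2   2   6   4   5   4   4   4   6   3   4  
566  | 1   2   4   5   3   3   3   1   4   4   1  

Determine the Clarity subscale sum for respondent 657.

Respondent 657 raw: 3, 6, 4, 6, 2, 4, 5, 2, 4, 1, 1.
Clarity items: 2, 5, 6, 7, 8, 9, 11.
Reverse-coded (on a 1–6 scale, reversed = 7 − raw):
  item 2: 7 − 6 = 1
  item 5: 2
  item 6: 4
  item 7: 5
  item 8: 2
  item 9: 4
  item 11: 1
Sum = 1 + 2 + 4 + 5 + 2 + 4 + 1 = 19

19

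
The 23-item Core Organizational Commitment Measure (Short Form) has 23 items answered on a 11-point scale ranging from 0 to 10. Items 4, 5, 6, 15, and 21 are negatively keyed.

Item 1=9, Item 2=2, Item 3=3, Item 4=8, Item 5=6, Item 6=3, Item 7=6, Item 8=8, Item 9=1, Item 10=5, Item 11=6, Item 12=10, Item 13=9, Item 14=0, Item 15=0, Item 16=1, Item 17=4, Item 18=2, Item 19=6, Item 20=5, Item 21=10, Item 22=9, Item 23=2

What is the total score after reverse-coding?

Raw sum = 115. Negatively keyed items: 4, 5, 6, 15, 21; their raw sum = 27.
Each reversal replaces raw with 10 − raw, changing the total by 10 − 2·raw per item.
Total = 115 + 5·10 − 2·27 = 115 + 50 − 54 = 111

111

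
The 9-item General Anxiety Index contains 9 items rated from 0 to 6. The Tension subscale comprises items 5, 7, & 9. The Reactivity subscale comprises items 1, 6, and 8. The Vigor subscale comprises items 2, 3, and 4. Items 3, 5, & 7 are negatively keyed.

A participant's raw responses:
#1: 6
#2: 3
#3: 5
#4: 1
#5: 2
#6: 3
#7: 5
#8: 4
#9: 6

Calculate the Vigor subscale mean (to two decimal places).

Vigor items: 2, 3, 4.
Of these, item 3 is negatively keyed; reverse-coded value = 6 − response.
  item 2: 3
  item 3: 6 − 5 = 1
  item 4: 1
Sum = 3 + 1 + 1 = 5
Mean = 5 / 3 = 1.67

1.67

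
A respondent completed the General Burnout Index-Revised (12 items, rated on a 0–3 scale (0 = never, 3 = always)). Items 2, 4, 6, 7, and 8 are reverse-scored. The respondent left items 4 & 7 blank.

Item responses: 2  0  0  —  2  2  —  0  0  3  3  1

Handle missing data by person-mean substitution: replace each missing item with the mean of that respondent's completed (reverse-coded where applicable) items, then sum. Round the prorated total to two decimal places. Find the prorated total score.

Reverse-coded (reverse-coded value = 3 − response):
  item 2: 3 − 0 = 3
  item 6: 3 − 2 = 1
  item 8: 3 − 0 = 3
Completed scored items (10 of 12): 2, 3, 0, 2, 1, 3, 0, 3, 3, 1; sum = 18.
Person mean = 18 / 10 ≈ 1.8000
Prorated total = (18 / 10) × 12 = 21.60 (to 2 dp)

21.60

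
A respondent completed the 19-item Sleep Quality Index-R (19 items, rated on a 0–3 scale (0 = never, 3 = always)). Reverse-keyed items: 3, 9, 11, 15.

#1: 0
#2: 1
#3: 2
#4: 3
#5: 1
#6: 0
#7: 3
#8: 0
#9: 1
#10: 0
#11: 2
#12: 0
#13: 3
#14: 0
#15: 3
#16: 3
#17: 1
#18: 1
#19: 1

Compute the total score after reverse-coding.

21

Apply reverse scoring (reverse-coded value = 3 − response):
  item 3: 3 − 2 = 1
  item 9: 3 − 1 = 2
  item 11: 3 − 2 = 1
  item 15: 3 − 3 = 0
After reverse-coding: 0, 1, 1, 3, 1, 0, 3, 0, 2, 0, 1, 0, 3, 0, 0, 3, 1, 1, 1
Total = 0 + 1 + 1 + 3 + 1 + 0 + 3 + 0 + 2 + 0 + 1 + 0 + 3 + 0 + 0 + 3 + 1 + 1 + 1 = 21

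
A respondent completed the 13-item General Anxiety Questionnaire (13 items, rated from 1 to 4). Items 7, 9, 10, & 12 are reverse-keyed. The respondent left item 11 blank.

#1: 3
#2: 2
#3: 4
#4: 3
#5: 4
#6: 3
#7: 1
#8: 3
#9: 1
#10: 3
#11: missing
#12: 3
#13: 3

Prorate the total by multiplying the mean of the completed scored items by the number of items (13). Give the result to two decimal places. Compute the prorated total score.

40.08

Reverse-coded (on a 1–4 scale, reversed = 5 − raw):
  item 7: 5 − 1 = 4
  item 9: 5 − 1 = 4
  item 10: 5 − 3 = 2
  item 12: 5 − 3 = 2
Completed scored items (12 of 13): 3, 2, 4, 3, 4, 3, 4, 3, 4, 2, 2, 3; sum = 37.
Person mean = 37 / 12 ≈ 3.0833
Prorated total = (37 / 12) × 13 = 40.08 (to 2 dp)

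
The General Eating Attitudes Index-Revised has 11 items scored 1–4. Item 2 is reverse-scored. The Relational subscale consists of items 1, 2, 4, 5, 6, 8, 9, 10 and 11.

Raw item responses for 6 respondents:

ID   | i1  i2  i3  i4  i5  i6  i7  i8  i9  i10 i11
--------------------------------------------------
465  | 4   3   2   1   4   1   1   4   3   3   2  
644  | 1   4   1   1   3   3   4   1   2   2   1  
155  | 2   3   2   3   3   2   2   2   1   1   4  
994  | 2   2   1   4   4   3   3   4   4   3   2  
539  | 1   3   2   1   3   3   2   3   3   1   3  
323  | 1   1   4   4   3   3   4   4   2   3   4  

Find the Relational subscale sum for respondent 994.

29

Respondent 994 raw: 2, 2, 1, 4, 4, 3, 3, 4, 4, 3, 2.
Relational items: 1, 2, 4, 5, 6, 8, 9, 10, 11.
Reverse-coded (on a 1–4 scale, reversed = 5 − raw):
  item 1: 2
  item 2: 5 − 2 = 3
  item 4: 4
  item 5: 4
  item 6: 3
  item 8: 4
  item 9: 4
  item 10: 3
  item 11: 2
Sum = 2 + 3 + 4 + 4 + 3 + 4 + 4 + 3 + 2 = 29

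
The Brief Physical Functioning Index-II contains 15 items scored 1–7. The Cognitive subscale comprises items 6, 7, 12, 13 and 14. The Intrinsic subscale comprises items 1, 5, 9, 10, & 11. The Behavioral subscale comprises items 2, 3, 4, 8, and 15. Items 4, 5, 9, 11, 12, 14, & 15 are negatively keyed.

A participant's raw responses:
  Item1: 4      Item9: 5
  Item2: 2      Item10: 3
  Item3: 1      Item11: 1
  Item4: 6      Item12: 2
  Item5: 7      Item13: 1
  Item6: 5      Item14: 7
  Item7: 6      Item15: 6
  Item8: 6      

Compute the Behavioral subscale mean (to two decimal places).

2.60

Behavioral items: 2, 3, 4, 8, 15.
Of these, items 4 and 15 are negatively keyed; reverse-coded value = 8 − response.
  item 2: 2
  item 3: 1
  item 4: 8 − 6 = 2
  item 8: 6
  item 15: 8 − 6 = 2
Sum = 2 + 1 + 2 + 6 + 2 = 13
Mean = 13 / 5 = 2.60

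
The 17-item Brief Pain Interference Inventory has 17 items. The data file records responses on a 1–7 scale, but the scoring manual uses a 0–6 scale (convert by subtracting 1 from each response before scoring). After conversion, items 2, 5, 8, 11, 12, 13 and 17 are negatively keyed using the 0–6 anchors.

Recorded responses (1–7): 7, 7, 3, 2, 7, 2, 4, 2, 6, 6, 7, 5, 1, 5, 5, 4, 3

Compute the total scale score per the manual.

Convert to 0–6: 6, 6, 2, 1, 6, 1, 3, 1, 5, 5, 6, 4, 0, 4, 4, 3, 2
Reverse-coded (reversed = (0+6) − raw = 6 − raw):
  item 2: 6 − 6 = 0
  item 5: 6 − 6 = 0
  item 8: 6 − 1 = 5
  item 11: 6 − 6 = 0
  item 12: 6 − 4 = 2
  item 13: 6 − 0 = 6
  item 17: 6 − 2 = 4
Scored: 6, 0, 2, 1, 0, 1, 3, 5, 5, 5, 0, 2, 6, 4, 4, 3, 4
Total = 51

51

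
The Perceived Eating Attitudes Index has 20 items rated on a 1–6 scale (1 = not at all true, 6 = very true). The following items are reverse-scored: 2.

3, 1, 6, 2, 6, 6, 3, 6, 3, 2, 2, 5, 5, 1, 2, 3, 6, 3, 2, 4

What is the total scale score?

76

Reverse-scored items use 7 − raw:
  item 2: 7 − 1 = 6
Scored items: 3, 6, 6, 2, 6, 6, 3, 6, 3, 2, 2, 5, 5, 1, 2, 3, 6, 3, 2, 4
Total = 3 + 6 + 6 + 2 + 6 + 6 + 3 + 6 + 3 + 2 + 2 + 5 + 5 + 1 + 2 + 3 + 6 + 3 + 2 + 4 = 76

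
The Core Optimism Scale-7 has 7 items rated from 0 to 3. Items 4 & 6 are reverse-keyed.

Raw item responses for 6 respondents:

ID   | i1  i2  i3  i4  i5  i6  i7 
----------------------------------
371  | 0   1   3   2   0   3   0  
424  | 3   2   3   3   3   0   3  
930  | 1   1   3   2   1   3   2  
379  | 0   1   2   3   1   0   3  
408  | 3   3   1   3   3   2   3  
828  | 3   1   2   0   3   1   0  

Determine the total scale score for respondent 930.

Respondent 930 raw: 1, 1, 3, 2, 1, 3, 2.
Reverse-coded (reversed = (0+3) − raw = 3 − raw):
  item 1: 1
  item 2: 1
  item 3: 3
  item 4: 3 − 2 = 1
  item 5: 1
  item 6: 3 − 3 = 0
  item 7: 2
Sum = 1 + 1 + 3 + 1 + 1 + 0 + 2 = 9

9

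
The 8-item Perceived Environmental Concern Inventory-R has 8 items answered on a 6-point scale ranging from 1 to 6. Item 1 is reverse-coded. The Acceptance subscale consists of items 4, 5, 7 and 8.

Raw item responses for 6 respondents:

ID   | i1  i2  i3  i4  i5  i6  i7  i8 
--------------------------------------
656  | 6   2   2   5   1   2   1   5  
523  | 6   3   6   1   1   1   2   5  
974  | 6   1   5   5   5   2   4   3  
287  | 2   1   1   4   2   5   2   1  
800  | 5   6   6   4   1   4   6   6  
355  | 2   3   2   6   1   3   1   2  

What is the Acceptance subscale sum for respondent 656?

Respondent 656 raw: 6, 2, 2, 5, 1, 2, 1, 5.
Acceptance items: 4, 5, 7, 8.
Reverse-coded (reversed = (1+6) − raw = 7 − raw):
  item 4: 5
  item 5: 1
  item 7: 1
  item 8: 5
Sum = 5 + 1 + 1 + 5 = 12

12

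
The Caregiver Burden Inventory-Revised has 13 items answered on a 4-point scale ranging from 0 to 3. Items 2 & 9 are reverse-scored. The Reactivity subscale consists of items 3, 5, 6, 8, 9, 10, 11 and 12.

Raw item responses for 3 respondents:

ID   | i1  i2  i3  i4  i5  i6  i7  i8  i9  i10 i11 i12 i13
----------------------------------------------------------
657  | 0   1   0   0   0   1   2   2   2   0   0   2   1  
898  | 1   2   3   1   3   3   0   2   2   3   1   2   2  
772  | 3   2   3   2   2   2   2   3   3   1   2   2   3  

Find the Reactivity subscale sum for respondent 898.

18

Respondent 898 raw: 1, 2, 3, 1, 3, 3, 0, 2, 2, 3, 1, 2, 2.
Reactivity items: 3, 5, 6, 8, 9, 10, 11, 12.
Reverse-coded (reverse-coded value = 3 − response):
  item 3: 3
  item 5: 3
  item 6: 3
  item 8: 2
  item 9: 3 − 2 = 1
  item 10: 3
  item 11: 1
  item 12: 2
Sum = 3 + 3 + 3 + 2 + 1 + 3 + 1 + 2 = 18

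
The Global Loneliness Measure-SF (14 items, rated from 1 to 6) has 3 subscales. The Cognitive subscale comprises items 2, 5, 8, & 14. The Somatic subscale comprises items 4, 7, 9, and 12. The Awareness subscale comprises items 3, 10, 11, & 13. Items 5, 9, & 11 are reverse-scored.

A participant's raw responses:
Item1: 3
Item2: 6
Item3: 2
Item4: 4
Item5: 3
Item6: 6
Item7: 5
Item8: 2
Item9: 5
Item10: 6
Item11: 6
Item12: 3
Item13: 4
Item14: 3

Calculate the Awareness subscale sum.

Awareness items: 3, 10, 11, 13.
Of these, item 11 is reverse-scored; reverse-coded value = 7 − response.
  item 3: 2
  item 10: 6
  item 11: 7 − 6 = 1
  item 13: 4
Sum = 2 + 6 + 1 + 4 = 13

13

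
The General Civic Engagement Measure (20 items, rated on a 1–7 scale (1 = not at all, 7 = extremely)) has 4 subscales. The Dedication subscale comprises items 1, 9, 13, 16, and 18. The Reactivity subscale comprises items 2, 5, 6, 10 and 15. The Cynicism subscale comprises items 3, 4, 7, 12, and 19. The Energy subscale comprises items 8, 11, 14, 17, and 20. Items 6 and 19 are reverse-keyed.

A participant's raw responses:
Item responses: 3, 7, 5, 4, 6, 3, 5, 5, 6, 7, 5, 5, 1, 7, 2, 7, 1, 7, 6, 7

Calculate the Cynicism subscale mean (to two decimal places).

4.20

Cynicism items: 3, 4, 7, 12, 19.
Of these, item 19 is reverse-keyed; on a 1–7 scale, reversed = 8 − raw.
  item 3: 5
  item 4: 4
  item 7: 5
  item 12: 5
  item 19: 8 − 6 = 2
Sum = 5 + 4 + 5 + 5 + 2 = 21
Mean = 21 / 5 = 4.20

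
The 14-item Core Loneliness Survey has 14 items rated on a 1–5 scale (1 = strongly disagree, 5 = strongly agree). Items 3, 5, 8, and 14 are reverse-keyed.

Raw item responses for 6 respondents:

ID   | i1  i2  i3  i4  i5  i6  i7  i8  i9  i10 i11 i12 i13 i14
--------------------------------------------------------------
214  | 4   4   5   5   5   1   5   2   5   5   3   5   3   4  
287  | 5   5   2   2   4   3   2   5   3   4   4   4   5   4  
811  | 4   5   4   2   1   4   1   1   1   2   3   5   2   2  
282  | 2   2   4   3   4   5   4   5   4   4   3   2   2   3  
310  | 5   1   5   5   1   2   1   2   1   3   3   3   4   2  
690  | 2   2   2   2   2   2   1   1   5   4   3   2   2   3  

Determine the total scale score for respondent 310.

42

Respondent 310 raw: 5, 1, 5, 5, 1, 2, 1, 2, 1, 3, 3, 3, 4, 2.
Reverse-coded (on a 1–5 scale, reversed = 6 − raw):
  item 1: 5
  item 2: 1
  item 3: 6 − 5 = 1
  item 4: 5
  item 5: 6 − 1 = 5
  item 6: 2
  item 7: 1
  item 8: 6 − 2 = 4
  item 9: 1
  item 10: 3
  item 11: 3
  item 12: 3
  item 13: 4
  item 14: 6 − 2 = 4
Sum = 5 + 1 + 1 + 5 + 5 + 2 + 1 + 4 + 1 + 3 + 3 + 3 + 4 + 4 = 42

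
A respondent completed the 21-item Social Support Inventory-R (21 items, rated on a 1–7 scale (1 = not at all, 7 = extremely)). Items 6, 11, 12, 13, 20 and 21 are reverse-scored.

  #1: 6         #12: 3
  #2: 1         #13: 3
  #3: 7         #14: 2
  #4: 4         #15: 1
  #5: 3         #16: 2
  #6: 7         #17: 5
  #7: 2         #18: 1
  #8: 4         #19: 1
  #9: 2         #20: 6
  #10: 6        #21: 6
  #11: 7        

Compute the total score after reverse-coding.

Raw sum = 79. Reverse-scored items: 6, 11, 12, 13, 20, 21; their raw sum = 32.
Each reversal replaces raw with 8 − raw, changing the total by 8 − 2·raw per item.
Total = 79 + 6·8 − 2·32 = 79 + 48 − 64 = 63

63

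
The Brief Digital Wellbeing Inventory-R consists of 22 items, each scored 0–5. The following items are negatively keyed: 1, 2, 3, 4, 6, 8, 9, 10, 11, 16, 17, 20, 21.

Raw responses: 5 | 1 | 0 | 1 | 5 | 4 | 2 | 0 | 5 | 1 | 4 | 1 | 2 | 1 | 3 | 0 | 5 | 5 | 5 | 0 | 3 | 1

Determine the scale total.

Raw sum = 54. Negatively keyed items: 1, 2, 3, 4, 6, 8, 9, 10, 11, 16, 17, 20, 21; their raw sum = 29.
Each reversal replaces raw with 5 − raw, changing the total by 5 − 2·raw per item.
Total = 54 + 13·5 − 2·29 = 54 + 65 − 58 = 61

61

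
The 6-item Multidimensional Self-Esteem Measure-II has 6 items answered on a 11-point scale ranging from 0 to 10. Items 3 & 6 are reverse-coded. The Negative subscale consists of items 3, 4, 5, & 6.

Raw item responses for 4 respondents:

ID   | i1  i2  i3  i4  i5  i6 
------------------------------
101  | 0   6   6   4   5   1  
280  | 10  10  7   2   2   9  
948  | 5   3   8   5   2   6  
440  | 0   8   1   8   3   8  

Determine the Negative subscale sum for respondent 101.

22

Respondent 101 raw: 0, 6, 6, 4, 5, 1.
Negative items: 3, 4, 5, 6.
Reverse-coded (reverse-coded value = 10 − response):
  item 3: 10 − 6 = 4
  item 4: 4
  item 5: 5
  item 6: 10 − 1 = 9
Sum = 4 + 4 + 5 + 9 = 22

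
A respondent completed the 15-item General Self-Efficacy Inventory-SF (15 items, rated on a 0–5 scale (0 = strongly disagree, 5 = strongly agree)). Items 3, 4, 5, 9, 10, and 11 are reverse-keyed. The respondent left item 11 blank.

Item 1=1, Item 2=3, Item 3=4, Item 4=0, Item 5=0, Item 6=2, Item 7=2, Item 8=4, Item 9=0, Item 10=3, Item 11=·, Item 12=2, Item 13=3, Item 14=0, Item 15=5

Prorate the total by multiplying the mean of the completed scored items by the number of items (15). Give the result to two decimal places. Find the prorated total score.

Reverse-coded (on a 0–5 scale, reversed = 5 − raw):
  item 3: 5 − 4 = 1
  item 4: 5 − 0 = 5
  item 5: 5 − 0 = 5
  item 9: 5 − 0 = 5
  item 10: 5 − 3 = 2
Completed scored items (14 of 15): 1, 3, 1, 5, 5, 2, 2, 4, 5, 2, 2, 3, 0, 5; sum = 40.
Person mean = 40 / 14 ≈ 2.8571
Prorated total = (40 / 14) × 15 = 42.86 (to 2 dp)

42.86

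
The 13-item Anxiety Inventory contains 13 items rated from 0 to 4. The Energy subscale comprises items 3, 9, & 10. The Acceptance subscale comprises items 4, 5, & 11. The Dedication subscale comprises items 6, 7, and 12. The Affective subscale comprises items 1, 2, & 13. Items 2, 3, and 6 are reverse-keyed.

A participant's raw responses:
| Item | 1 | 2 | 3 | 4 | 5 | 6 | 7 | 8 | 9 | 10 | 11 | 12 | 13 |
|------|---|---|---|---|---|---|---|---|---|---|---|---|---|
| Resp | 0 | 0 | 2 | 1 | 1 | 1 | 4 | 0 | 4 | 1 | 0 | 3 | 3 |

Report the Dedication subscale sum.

Dedication items: 6, 7, 12.
Of these, item 6 is reverse-keyed; reversed = (0+4) − raw = 4 − raw.
  item 6: 4 − 1 = 3
  item 7: 4
  item 12: 3
Sum = 3 + 4 + 3 = 10

10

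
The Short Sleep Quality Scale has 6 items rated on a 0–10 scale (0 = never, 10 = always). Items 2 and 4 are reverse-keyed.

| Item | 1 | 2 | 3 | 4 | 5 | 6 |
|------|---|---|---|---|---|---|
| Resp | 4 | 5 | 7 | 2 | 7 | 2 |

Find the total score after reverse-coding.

33

Raw sum = 27. Reverse-keyed items: 2, 4; their raw sum = 7.
Each reversal replaces raw with 10 − raw, changing the total by 10 − 2·raw per item.
Total = 27 + 2·10 − 2·7 = 27 + 20 − 14 = 33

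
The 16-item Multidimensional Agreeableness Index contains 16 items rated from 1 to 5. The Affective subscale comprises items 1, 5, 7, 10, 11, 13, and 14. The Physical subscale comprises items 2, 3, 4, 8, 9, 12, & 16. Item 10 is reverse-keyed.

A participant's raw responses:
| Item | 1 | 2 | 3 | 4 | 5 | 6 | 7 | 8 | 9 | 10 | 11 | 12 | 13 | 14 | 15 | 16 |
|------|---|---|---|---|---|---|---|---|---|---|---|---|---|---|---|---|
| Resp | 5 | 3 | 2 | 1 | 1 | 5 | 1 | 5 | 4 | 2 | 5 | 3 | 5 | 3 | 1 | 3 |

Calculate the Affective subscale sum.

24

Affective items: 1, 5, 7, 10, 11, 13, 14.
Of these, item 10 is reverse-keyed; reversed = (1+5) − raw = 6 − raw.
  item 1: 5
  item 5: 1
  item 7: 1
  item 10: 6 − 2 = 4
  item 11: 5
  item 13: 5
  item 14: 3
Sum = 5 + 1 + 1 + 4 + 5 + 5 + 3 = 24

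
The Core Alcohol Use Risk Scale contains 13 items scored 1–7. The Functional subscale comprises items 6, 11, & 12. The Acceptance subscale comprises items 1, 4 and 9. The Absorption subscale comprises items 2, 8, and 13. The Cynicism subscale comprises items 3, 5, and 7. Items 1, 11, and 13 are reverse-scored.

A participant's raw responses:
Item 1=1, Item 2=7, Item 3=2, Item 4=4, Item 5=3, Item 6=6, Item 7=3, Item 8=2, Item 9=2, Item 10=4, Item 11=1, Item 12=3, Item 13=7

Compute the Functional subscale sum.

16

Functional items: 6, 11, 12.
Of these, item 11 is reverse-scored; on a 1–7 scale, reversed = 8 − raw.
  item 6: 6
  item 11: 8 − 1 = 7
  item 12: 3
Sum = 6 + 7 + 3 = 16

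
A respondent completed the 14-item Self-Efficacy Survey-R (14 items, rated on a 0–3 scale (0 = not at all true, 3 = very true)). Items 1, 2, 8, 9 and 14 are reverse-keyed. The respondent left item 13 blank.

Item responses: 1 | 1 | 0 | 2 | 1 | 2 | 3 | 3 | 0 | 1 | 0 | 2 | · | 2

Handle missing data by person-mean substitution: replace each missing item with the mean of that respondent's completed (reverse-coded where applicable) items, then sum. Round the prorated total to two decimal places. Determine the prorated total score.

Reverse-coded (reversed = (0+3) − raw = 3 − raw):
  item 1: 3 − 1 = 2
  item 2: 3 − 1 = 2
  item 8: 3 − 3 = 0
  item 9: 3 − 0 = 3
  item 14: 3 − 2 = 1
Completed scored items (13 of 14): 2, 2, 0, 2, 1, 2, 3, 0, 3, 1, 0, 2, 1; sum = 19.
Person mean = 19 / 13 ≈ 1.4615
Prorated total = (19 / 13) × 14 = 20.46 (to 2 dp)

20.46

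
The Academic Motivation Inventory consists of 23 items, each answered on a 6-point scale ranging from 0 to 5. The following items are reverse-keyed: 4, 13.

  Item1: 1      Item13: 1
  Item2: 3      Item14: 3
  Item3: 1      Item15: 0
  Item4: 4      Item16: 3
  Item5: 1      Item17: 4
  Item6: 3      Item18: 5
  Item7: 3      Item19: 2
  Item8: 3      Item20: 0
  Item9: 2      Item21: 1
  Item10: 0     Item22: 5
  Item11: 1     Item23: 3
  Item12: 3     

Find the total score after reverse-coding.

Reversing items 4 & 13 with 5 − raw:
Total = 1 + 3 + 1 + (5−4) + 1 + 3 + 3 + 3 + 2 + 0 + 1 + 3 + (5−1) + 3 + 0 + 3 + 4 + 5 + 2 + 0 + 1 + 5 + 3
      = 1 + 3 + 1 + 1 + 1 + 3 + 3 + 3 + 2 + 0 + 1 + 3 + 4 + 3 + 0 + 3 + 4 + 5 + 2 + 0 + 1 + 5 + 3 = 52

52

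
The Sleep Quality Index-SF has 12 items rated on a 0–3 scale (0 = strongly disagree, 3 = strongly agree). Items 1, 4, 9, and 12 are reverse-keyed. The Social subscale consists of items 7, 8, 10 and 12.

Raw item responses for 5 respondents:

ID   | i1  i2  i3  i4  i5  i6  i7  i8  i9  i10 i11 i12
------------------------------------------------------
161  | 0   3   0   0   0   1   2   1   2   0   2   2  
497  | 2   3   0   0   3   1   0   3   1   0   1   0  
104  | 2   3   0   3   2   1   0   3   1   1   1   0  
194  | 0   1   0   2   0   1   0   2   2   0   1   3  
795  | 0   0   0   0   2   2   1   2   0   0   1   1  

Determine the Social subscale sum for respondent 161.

Respondent 161 raw: 0, 3, 0, 0, 0, 1, 2, 1, 2, 0, 2, 2.
Social items: 7, 8, 10, 12.
Reverse-coded (reverse-coded value = 3 − response):
  item 7: 2
  item 8: 1
  item 10: 0
  item 12: 3 − 2 = 1
Sum = 2 + 1 + 0 + 1 = 4

4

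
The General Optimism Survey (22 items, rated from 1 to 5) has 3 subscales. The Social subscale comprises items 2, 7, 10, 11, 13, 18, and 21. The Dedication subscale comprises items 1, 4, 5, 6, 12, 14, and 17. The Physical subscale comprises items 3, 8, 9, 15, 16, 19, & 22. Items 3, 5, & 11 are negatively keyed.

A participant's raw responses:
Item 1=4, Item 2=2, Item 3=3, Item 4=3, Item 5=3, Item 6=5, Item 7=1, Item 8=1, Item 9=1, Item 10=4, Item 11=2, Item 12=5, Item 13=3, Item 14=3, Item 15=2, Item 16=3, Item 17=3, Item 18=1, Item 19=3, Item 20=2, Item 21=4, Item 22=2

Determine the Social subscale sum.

Social items: 2, 7, 10, 11, 13, 18, 21.
Of these, item 11 is negatively keyed; on a 1–5 scale, reversed = 6 − raw.
  item 2: 2
  item 7: 1
  item 10: 4
  item 11: 6 − 2 = 4
  item 13: 3
  item 18: 1
  item 21: 4
Sum = 2 + 1 + 4 + 4 + 3 + 1 + 4 = 19

19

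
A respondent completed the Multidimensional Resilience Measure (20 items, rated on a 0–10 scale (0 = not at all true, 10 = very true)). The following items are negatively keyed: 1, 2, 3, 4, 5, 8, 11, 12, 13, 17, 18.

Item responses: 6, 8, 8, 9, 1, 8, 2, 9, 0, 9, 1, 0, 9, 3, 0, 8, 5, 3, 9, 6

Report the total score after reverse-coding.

Reversing items 1, 2, 3, 4, 5, 8, 11, 12, 13, 17, and 18 with 10 − raw:
Total = (10−6) + (10−8) + (10−8) + (10−9) + (10−1) + 8 + 2 + (10−9) + 0 + 9 + (10−1) + (10−0) + (10−9) + 3 + 0 + 8 + (10−5) + (10−3) + 9 + 6
      = 4 + 2 + 2 + 1 + 9 + 8 + 2 + 1 + 0 + 9 + 9 + 10 + 1 + 3 + 0 + 8 + 5 + 7 + 9 + 6 = 96

96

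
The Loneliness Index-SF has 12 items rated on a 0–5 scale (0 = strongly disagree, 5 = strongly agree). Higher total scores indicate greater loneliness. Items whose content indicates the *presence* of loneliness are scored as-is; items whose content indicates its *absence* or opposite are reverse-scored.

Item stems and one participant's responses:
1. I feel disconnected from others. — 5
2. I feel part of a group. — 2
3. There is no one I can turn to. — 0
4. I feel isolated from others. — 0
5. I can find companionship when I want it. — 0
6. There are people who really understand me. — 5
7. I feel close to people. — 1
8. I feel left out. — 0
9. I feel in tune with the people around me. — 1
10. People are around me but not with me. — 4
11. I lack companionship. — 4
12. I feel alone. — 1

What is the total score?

30

Items 2, 5, 6, 7, 9 describe the absence/opposite of loneliness → reverse-score.
reverse-coded value = 5 − response.
  item 1: 5
  item 2: 5 − 2 = 3
  item 3: 0
  item 4: 0
  item 5: 5 − 0 = 5
  item 6: 5 − 5 = 0
  item 7: 5 − 1 = 4
  item 8: 0
  item 9: 5 − 1 = 4
  item 10: 4
  item 11: 4
  item 12: 1
Total = 5 + 3 + 0 + 0 + 5 + 0 + 4 + 0 + 4 + 4 + 4 + 1 = 30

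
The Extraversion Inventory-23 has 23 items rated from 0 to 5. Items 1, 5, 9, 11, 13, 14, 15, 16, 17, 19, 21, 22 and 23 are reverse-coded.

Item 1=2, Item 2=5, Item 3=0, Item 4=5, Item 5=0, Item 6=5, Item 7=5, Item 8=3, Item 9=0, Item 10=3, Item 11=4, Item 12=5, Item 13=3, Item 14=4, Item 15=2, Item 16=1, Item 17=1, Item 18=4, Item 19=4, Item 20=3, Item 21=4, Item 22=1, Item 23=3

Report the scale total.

74

Reverse-coded items use 5 − raw:
  item 1: 5 − 2 = 3
  item 5: 5 − 0 = 5
  item 9: 5 − 0 = 5
  item 11: 5 − 4 = 1
  item 13: 5 − 3 = 2
  item 14: 5 − 4 = 1
  item 15: 5 − 2 = 3
  item 16: 5 − 1 = 4
  item 17: 5 − 1 = 4
  item 19: 5 − 4 = 1
  item 21: 5 − 4 = 1
  item 22: 5 − 1 = 4
  item 23: 5 − 3 = 2
Scored responses: 3, 5, 0, 5, 5, 5, 5, 3, 5, 3, 1, 5, 2, 1, 3, 4, 4, 4, 1, 3, 1, 4, 2
Total = 3 + 5 + 0 + 5 + 5 + 5 + 5 + 3 + 5 + 3 + 1 + 5 + 2 + 1 + 3 + 4 + 4 + 4 + 1 + 3 + 1 + 4 + 2 = 74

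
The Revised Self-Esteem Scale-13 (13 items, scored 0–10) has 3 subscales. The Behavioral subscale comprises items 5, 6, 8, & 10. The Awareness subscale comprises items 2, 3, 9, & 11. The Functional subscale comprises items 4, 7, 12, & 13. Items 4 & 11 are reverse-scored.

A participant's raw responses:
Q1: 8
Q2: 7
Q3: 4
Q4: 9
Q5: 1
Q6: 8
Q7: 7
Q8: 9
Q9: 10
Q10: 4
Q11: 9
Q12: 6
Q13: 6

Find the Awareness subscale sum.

22

Awareness items: 2, 3, 9, 11.
Of these, item 11 is reverse-scored; reversed = (0+10) − raw = 10 − raw.
  item 2: 7
  item 3: 4
  item 9: 10
  item 11: 10 − 9 = 1
Sum = 7 + 4 + 10 + 1 = 22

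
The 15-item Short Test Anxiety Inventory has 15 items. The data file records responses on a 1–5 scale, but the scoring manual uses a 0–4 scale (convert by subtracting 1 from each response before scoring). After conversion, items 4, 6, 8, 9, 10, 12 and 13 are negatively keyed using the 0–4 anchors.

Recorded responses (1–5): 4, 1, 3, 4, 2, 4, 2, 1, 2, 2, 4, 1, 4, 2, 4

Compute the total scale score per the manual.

31

Convert to 0–4: 3, 0, 2, 3, 1, 3, 1, 0, 1, 1, 3, 0, 3, 1, 3
Reverse-coded (reverse-coded value = 4 − response):
  item 4: 4 − 3 = 1
  item 6: 4 − 3 = 1
  item 8: 4 − 0 = 4
  item 9: 4 − 1 = 3
  item 10: 4 − 1 = 3
  item 12: 4 − 0 = 4
  item 13: 4 − 3 = 1
Scored: 3, 0, 2, 1, 1, 1, 1, 4, 3, 3, 3, 4, 1, 1, 3
Total = 31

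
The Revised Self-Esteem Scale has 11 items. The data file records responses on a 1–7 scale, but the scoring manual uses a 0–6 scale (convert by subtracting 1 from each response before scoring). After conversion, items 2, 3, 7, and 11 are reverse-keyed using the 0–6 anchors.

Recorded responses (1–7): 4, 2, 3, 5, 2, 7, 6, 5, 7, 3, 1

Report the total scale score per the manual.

42

Convert to 0–6: 3, 1, 2, 4, 1, 6, 5, 4, 6, 2, 0
Reverse-coded (reversed = (0+6) − raw = 6 − raw):
  item 2: 6 − 1 = 5
  item 3: 6 − 2 = 4
  item 7: 6 − 5 = 1
  item 11: 6 − 0 = 6
Scored: 3, 5, 4, 4, 1, 6, 1, 4, 6, 2, 6
Total = 42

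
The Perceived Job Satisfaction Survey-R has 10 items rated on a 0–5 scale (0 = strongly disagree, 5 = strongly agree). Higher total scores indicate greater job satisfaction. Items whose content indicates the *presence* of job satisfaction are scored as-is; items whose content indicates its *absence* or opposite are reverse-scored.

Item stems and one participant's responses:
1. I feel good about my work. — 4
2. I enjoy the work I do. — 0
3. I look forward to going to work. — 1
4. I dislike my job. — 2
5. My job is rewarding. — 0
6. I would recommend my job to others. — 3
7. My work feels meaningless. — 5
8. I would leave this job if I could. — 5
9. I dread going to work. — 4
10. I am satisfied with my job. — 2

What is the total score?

Items 4, 7, 8, 9 describe the absence/opposite of job satisfaction → reverse-score.
reversed = (0+5) − raw = 5 − raw.
  item 1: 4
  item 2: 0
  item 3: 1
  item 4: 5 − 2 = 3
  item 5: 0
  item 6: 3
  item 7: 5 − 5 = 0
  item 8: 5 − 5 = 0
  item 9: 5 − 4 = 1
  item 10: 2
Total = 4 + 0 + 1 + 3 + 0 + 3 + 0 + 0 + 1 + 2 = 14

14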